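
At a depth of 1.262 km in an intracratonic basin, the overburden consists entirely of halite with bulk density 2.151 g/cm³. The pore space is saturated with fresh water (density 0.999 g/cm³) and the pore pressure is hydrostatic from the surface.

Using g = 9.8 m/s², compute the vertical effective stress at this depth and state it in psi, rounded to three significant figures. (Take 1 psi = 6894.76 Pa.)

Overburden (lithostatic) stress σ_v:
halite: 2151 kg/m³ × 9.8 m/s² × 1262 m = 2.660×10^7 Pa = 26.60 MPa
Pore pressure P_p = 999 kg/m³ × 9.8 m/s² × 1262 m = 1.236×10^7 Pa = 12.36 MPa
Effective stress σ' = σ_v − P_p = 26.60 − 12.36 = 14.247 MPa = 2066.4 psi

2070 psi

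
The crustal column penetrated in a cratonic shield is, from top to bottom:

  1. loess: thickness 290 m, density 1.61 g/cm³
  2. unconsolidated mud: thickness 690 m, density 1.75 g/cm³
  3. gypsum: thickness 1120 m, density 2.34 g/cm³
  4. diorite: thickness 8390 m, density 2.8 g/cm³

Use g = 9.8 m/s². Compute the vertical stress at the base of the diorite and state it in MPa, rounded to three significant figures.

loess: 1610 kg/m³ × 9.8 m/s² × 290 m = 4.576×10^6 Pa = 4.576 MPa
unconsolidated mud: 1750 kg/m³ × 9.8 m/s² × 690 m = 1.183×10^7 Pa = 11.83 MPa
gypsum: 2340 kg/m³ × 9.8 m/s² × 1120 m = 2.568×10^7 Pa = 25.68 MPa
diorite: 2800 kg/m³ × 9.8 m/s² × 8390 m = 2.302×10^8 Pa = 230.2 MPa
Total = 4.576 + 11.83 + 25.68 + 230.2 = 272.31 MPa

272 MPa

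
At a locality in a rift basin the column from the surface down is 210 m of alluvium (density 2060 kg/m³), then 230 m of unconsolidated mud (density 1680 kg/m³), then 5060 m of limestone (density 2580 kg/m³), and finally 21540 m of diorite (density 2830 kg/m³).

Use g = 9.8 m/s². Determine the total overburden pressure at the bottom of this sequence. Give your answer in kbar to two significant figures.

alluvium: 2060 kg/m³ × 9.8 m/s² × 210 m = 4.239×10^6 Pa = 0.04239 kbar
unconsolidated mud: 1680 kg/m³ × 9.8 m/s² × 230 m = 3.787×10^6 Pa = 0.03787 kbar
limestone: 2580 kg/m³ × 9.8 m/s² × 5060 m = 1.279×10^8 Pa = 1.279 kbar
diorite: 2830 kg/m³ × 9.8 m/s² × 21540 m = 5.974×10^8 Pa = 5.974 kbar
Total = 0.04239 + 0.03787 + 1.279 + 5.974 = 7.3335 kbar

7.3 kbar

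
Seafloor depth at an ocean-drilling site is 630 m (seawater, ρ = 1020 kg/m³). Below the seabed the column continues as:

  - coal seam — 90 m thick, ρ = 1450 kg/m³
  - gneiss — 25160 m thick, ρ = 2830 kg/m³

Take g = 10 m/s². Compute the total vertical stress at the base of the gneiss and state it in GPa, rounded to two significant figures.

seawater: 1020 kg/m³ × 10 m/s² × 630 m = 6.426×10^6 Pa = 6.426×10^-3 GPa
coal seam: 1450 kg/m³ × 10 m/s² × 90 m = 1.305×10^6 Pa = 1.305×10^-3 GPa
gneiss: 2830 kg/m³ × 10 m/s² × 25160 m = 7.120×10^8 Pa = 0.7120 GPa
Total = 6.426×10^-3 + 1.305×10^-3 + 0.7120 = 0.71976 GPa

0.72 GPa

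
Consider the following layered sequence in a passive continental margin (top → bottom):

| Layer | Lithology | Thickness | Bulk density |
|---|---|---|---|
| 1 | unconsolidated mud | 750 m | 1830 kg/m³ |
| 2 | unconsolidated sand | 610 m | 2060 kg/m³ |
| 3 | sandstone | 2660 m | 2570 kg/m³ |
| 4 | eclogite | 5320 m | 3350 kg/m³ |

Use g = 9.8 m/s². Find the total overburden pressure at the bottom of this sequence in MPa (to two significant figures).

unconsolidated mud: 1830 kg/m³ × 9.8 m/s² × 750 m = 1.345×10^7 Pa = 13.45 MPa
unconsolidated sand: 2060 kg/m³ × 9.8 m/s² × 610 m = 1.231×10^7 Pa = 12.31 MPa
sandstone: 2570 kg/m³ × 9.8 m/s² × 2660 m = 6.699×10^7 Pa = 66.99 MPa
eclogite: 3350 kg/m³ × 9.8 m/s² × 5320 m = 1.747×10^8 Pa = 174.7 MPa
Total = 13.45 + 12.31 + 66.99 + 174.7 = 267.42 MPa

270 MPa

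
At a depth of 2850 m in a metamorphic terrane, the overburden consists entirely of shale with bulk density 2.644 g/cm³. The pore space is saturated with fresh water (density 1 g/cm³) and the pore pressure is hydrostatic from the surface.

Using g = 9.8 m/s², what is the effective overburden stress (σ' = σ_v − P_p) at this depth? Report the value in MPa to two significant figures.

46 MPa

Overburden (lithostatic) stress σ_v:
shale: 2644 kg/m³ × 9.8 m/s² × 2850 m = 7.385×10^7 Pa = 73.85 MPa
Pore pressure P_p = 1000 kg/m³ × 9.8 m/s² × 2850 m = 2.793×10^7 Pa = 27.93 MPa
Effective stress σ' = σ_v − P_p = 73.85 − 27.93 = 45.917 MPa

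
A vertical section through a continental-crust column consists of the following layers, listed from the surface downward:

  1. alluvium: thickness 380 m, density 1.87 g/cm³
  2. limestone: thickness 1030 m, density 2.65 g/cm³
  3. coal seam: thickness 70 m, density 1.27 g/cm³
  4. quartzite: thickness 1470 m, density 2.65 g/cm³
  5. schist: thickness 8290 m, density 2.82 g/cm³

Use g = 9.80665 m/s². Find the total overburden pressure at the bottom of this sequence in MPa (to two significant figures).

alluvium: 1870 kg/m³ × 9.80665 m/s² × 380 m = 6.969×10^6 Pa = 6.969 MPa
limestone: 2650 kg/m³ × 9.80665 m/s² × 1030 m = 2.677×10^7 Pa = 26.77 MPa
coal seam: 1270 kg/m³ × 9.80665 m/s² × 70 m = 8.718×10^5 Pa = 0.8718 MPa
quartzite: 2650 kg/m³ × 9.80665 m/s² × 1470 m = 3.820×10^7 Pa = 38.20 MPa
schist: 2820 kg/m³ × 9.80665 m/s² × 8290 m = 2.293×10^8 Pa = 229.3 MPa
Total = 6.969 + 26.77 + 0.8718 + 38.20 + 229.3 = 302.07 MPa

300 MPa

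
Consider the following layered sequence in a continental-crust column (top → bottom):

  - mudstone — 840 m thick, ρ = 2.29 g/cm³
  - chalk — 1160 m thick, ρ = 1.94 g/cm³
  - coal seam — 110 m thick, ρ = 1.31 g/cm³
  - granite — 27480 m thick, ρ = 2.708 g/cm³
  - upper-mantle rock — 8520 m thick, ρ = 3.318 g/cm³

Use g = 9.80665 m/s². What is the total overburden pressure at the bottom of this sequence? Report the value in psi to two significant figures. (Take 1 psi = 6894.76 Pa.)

mudstone: 2290 kg/m³ × 9.80665 m/s² × 840 m = 1.886×10^7 Pa = 2736 psi
chalk: 1940 kg/m³ × 9.80665 m/s² × 1160 m = 2.207×10^7 Pa = 3201 psi
coal seam: 1310 kg/m³ × 9.80665 m/s² × 110 m = 1.413×10^6 Pa = 205.0 psi
granite: 2708 kg/m³ × 9.80665 m/s² × 27480 m = 7.298×10^8 Pa = 1.058×10^5 psi
upper-mantle rock: 3318 kg/m³ × 9.80665 m/s² × 8520 m = 2.772×10^8 Pa = 40208 psi
Total = 2736 + 3201 + 205.0 + 1.058×10^5 + 40208 = 1.5219×10^5 psi

150000 psi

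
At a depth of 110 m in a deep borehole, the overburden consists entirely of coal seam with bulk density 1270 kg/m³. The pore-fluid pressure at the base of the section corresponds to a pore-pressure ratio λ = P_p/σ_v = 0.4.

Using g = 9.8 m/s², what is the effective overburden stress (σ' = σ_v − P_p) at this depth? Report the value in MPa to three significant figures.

Overburden (lithostatic) stress σ_v:
coal seam: 1270 kg/m³ × 9.8 m/s² × 110 m = 1.369×10^6 Pa = 1.369 MPa
Pore pressure P_p = λ·σ_v = 0.4 × 1.369 MPa = 0.5476 MPa
Effective stress σ' = σ_v − P_p = 1.369 − 0.5476 = 0.82144 MPa

0.821 MPa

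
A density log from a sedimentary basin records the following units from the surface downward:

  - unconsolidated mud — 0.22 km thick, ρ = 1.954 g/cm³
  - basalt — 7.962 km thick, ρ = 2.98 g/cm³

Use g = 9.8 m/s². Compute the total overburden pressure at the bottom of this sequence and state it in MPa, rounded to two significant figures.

240 MPa

unconsolidated mud: 1954 kg/m³ × 9.8 m/s² × 220 m = 4.213×10^6 Pa = 4.213 MPa
basalt: 2980 kg/m³ × 9.8 m/s² × 7962 m = 2.325×10^8 Pa = 232.5 MPa
Total = 4.213 + 232.5 = 236.74 MPa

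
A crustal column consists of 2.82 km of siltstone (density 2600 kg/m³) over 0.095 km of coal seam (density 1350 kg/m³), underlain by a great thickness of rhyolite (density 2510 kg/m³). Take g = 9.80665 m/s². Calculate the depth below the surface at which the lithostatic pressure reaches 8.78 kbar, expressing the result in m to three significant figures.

Pressure at base of upper layers: 2600×9.80665×2820 + 1350×9.80665×95 = 7.316×10^7 Pa = 0.7316 kbar
Remaining pressure to be supplied by rhyolite: 8.780×10^8 − 7.316×10^7 = 8.048×10^8 Pa
Additional depth in rhyolite = 8.048×10^8 Pa / (2510 kg/m³ × 9.80665 m/s²) = 32698 m
Total depth = 2915 m + 32698 m = 35613 m

35600 m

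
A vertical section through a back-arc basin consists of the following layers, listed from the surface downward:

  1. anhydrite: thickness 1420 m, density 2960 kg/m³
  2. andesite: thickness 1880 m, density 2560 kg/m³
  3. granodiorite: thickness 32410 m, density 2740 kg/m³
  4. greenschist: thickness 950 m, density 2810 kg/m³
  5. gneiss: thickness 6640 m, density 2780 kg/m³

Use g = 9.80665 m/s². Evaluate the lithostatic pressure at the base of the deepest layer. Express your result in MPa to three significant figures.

anhydrite: 2960 kg/m³ × 9.80665 m/s² × 1420 m = 4.122×10^7 Pa = 41.22 MPa
andesite: 2560 kg/m³ × 9.80665 m/s² × 1880 m = 4.720×10^7 Pa = 47.20 MPa
granodiorite: 2740 kg/m³ × 9.80665 m/s² × 32410 m = 8.709×10^8 Pa = 870.9 MPa
greenschist: 2810 kg/m³ × 9.80665 m/s² × 950 m = 2.618×10^7 Pa = 26.18 MPa
gneiss: 2780 kg/m³ × 9.80665 m/s² × 6640 m = 1.810×10^8 Pa = 181.0 MPa
Total = 41.22 + 47.20 + 870.9 + 26.18 + 181.0 = 1166.5 MPa

1170 MPa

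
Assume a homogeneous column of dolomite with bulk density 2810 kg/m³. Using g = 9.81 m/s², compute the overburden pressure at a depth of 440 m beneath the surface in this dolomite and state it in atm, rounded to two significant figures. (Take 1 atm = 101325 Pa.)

120 atm

dolomite: 2810 kg/m³ × 9.81 m/s² × 440 m = 1.213×10^7 Pa = 119.7 atm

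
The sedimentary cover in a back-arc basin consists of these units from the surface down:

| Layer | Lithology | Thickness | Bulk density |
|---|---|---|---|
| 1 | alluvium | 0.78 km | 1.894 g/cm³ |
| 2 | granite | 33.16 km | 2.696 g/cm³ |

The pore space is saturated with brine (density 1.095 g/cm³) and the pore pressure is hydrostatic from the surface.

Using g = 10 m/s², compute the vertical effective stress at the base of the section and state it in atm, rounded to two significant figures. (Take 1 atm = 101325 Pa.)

5300 atm

Overburden (lithostatic) stress σ_v:
alluvium: 1894 kg/m³ × 10 m/s² × 780 m = 1.477×10^7 Pa = 14.77 MPa
granite: 2696 kg/m³ × 10 m/s² × 33160 m = 8.940×10^8 Pa = 894.0 MPa
Total = 14.77 + 894.0 = 908.77 MPa
Pore pressure P_p = 1095 kg/m³ × 10 m/s² × 33940 m = 3.716×10^8 Pa = 371.6 MPa
Effective stress σ' = σ_v − P_p = 908.8 − 371.6 = 537.12 MPa = 5301.0 atm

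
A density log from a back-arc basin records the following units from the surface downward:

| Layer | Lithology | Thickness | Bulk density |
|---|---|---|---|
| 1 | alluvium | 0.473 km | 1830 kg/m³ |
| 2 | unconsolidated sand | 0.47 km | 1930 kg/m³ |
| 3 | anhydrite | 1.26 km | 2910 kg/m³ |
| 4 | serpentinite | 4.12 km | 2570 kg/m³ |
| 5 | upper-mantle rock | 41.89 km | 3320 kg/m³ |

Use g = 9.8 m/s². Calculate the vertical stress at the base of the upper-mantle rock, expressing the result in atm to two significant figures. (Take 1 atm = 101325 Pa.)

15000 atm

alluvium: 1830 kg/m³ × 9.8 m/s² × 473 m = 8.483×10^6 Pa = 83.72 atm
unconsolidated sand: 1930 kg/m³ × 9.8 m/s² × 470 m = 8.890×10^6 Pa = 87.73 atm
anhydrite: 2910 kg/m³ × 9.8 m/s² × 1260 m = 3.593×10^7 Pa = 354.6 atm
serpentinite: 2570 kg/m³ × 9.8 m/s² × 4120 m = 1.038×10^8 Pa = 1024 atm
upper-mantle rock: 3320 kg/m³ × 9.8 m/s² × 41890 m = 1.363×10^9 Pa = 13451 atm
Total = 83.72 + 87.73 + 354.6 + 1024 + 13451 = 15001 atm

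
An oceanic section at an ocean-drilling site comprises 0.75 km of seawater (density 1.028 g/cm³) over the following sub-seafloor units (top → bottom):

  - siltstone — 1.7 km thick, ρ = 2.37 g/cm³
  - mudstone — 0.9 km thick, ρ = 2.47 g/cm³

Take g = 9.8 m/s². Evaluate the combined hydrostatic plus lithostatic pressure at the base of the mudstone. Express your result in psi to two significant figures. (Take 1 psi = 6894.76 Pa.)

seawater: 1028 kg/m³ × 9.8 m/s² × 750 m = 7.556×10^6 Pa = 1096 psi
siltstone: 2370 kg/m³ × 9.8 m/s² × 1700 m = 3.948×10^7 Pa = 5727 psi
mudstone: 2470 kg/m³ × 9.8 m/s² × 900 m = 2.179×10^7 Pa = 3160 psi
Total = 1096 + 5727 + 3160 = 9982.3 psi

10000 psi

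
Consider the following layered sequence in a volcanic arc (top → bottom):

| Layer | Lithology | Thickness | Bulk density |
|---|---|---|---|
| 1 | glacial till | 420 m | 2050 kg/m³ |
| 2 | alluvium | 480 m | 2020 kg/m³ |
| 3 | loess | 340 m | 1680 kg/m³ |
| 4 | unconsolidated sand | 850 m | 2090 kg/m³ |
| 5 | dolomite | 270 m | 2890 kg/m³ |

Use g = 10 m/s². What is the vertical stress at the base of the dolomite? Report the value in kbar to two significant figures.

0.50 kbar

glacial till: 2050 kg/m³ × 10 m/s² × 420 m = 8.610×10^6 Pa = 0.08610 kbar
alluvium: 2020 kg/m³ × 10 m/s² × 480 m = 9.696×10^6 Pa = 0.09696 kbar
loess: 1680 kg/m³ × 10 m/s² × 340 m = 5.712×10^6 Pa = 0.05712 kbar
unconsolidated sand: 2090 kg/m³ × 10 m/s² × 850 m = 1.776×10^7 Pa = 0.1777 kbar
dolomite: 2890 kg/m³ × 10 m/s² × 270 m = 7.803×10^6 Pa = 0.07803 kbar
Total = 0.08610 + 0.09696 + 0.05712 + 0.1777 + 0.07803 = 0.49586 kbar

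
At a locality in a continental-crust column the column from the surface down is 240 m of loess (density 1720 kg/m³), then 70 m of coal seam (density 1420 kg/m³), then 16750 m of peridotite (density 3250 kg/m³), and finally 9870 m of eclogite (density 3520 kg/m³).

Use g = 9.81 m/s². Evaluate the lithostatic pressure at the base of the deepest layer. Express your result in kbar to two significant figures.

8.8 kbar

loess: 1720 kg/m³ × 9.81 m/s² × 240 m = 4.050×10^6 Pa = 0.04050 kbar
coal seam: 1420 kg/m³ × 9.81 m/s² × 70 m = 9.751×10^5 Pa = 9.751×10^-3 kbar
peridotite: 3250 kg/m³ × 9.81 m/s² × 16750 m = 5.340×10^8 Pa = 5.340 kbar
eclogite: 3520 kg/m³ × 9.81 m/s² × 9870 m = 3.408×10^8 Pa = 3.408 kbar
Total = 0.04050 + 9.751×10^-3 + 5.340 + 3.408 = 8.7988 kbar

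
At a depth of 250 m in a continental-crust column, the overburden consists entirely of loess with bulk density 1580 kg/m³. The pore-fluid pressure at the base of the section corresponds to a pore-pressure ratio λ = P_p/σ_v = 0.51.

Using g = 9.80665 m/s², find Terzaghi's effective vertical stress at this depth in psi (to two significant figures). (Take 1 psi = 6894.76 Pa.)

Overburden (lithostatic) stress σ_v:
loess: 1580 kg/m³ × 9.80665 m/s² × 250 m = 3.874×10^6 Pa = 3.874 MPa
Pore pressure P_p = λ·σ_v = 0.51 × 3.874 MPa = 1.976 MPa
Effective stress σ' = σ_v − P_p = 3.874 − 1.976 = 1.8981 MPa = 275.29 psi

280 psi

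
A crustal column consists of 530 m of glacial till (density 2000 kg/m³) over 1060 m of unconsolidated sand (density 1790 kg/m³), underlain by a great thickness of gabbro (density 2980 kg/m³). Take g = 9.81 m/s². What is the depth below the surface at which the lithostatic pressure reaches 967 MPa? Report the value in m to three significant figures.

Pressure at base of upper layers: 2000×9.81×530 + 1790×9.81×1060 = 2.901×10^7 Pa = 29.01 MPa
Remaining pressure to be supplied by gabbro: 9.670×10^8 − 2.901×10^7 = 9.380×10^8 Pa
Additional depth in gabbro = 9.380×10^8 Pa / (2980 kg/m³ × 9.81 m/s²) = 32086 m
Total depth = 1590 m + 32086 m = 33676 m

33700 m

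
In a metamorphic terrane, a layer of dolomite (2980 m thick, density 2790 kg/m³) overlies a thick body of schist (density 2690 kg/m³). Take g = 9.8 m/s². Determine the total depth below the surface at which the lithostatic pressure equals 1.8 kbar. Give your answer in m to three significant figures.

6720 m

Pressure at base of upper layers: 2790×9.8×2980 = 8.148×10^7 Pa = 0.8148 kbar
Remaining pressure to be supplied by schist: 1.800×10^8 − 8.148×10^7 = 9.852×10^7 Pa
Additional depth in schist = 9.852×10^7 Pa / (2690 kg/m³ × 9.8 m/s²) = 3737.2 m
Total depth = 2980 m + 3737.2 m = 6717.2 m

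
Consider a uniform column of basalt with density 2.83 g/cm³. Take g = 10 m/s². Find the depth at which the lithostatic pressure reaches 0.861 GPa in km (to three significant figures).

30.4 km

h = P/(ρg) = 0.861 GPa / (2830 kg/m³ × 10 m/s²) = 8.610×10^8 Pa / 28300 Pa/m = 30424 m
= 30.424 km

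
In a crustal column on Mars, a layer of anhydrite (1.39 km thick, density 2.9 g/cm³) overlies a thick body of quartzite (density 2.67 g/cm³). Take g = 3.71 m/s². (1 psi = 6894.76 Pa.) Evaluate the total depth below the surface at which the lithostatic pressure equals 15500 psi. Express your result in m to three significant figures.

10700 m

Pressure at base of upper layers: 2900×3.71×1390 = 1.496×10^7 Pa = 2169 psi
Remaining pressure to be supplied by quartzite: 1.069×10^8 − 1.496×10^7 = 9.191×10^7 Pa
Additional depth in quartzite = 9.191×10^7 Pa / (2670 kg/m³ × 3.71 m/s²) = 9278.9 m
Total depth = 1390 m + 9278.9 m = 10669 m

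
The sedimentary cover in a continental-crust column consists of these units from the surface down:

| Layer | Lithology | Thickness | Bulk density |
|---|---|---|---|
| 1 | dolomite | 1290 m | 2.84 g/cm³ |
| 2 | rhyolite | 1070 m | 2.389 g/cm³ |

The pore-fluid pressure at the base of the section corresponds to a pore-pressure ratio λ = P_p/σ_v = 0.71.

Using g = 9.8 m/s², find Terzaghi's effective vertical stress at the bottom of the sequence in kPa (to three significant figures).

17700 kPa

Overburden (lithostatic) stress σ_v:
dolomite: 2840 kg/m³ × 9.8 m/s² × 1290 m = 3.590×10^7 Pa = 35.90 MPa
rhyolite: 2389 kg/m³ × 9.8 m/s² × 1070 m = 2.505×10^7 Pa = 25.05 MPa
Total = 35.90 + 25.05 = 60.954 MPa
Pore pressure P_p = λ·σ_v = 0.71 × 60.95 MPa = 43.28 MPa
Effective stress σ' = σ_v − P_p = 60.95 − 43.28 = 17.677 MPa = 17677 kPa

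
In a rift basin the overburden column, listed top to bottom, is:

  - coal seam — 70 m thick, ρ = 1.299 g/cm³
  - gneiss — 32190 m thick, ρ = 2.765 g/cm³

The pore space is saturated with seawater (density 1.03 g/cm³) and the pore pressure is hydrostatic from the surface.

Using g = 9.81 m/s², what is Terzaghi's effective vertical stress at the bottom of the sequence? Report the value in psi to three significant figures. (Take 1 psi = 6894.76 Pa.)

Overburden (lithostatic) stress σ_v:
coal seam: 1299 kg/m³ × 9.81 m/s² × 70 m = 8.920×10^5 Pa = 0.8920 MPa
gneiss: 2765 kg/m³ × 9.81 m/s² × 32190 m = 8.731×10^8 Pa = 873.1 MPa
Total = 0.8920 + 873.1 = 874.03 MPa
Pore pressure P_p = 1030 kg/m³ × 9.81 m/s² × 32260 m = 3.260×10^8 Pa = 326.0 MPa
Effective stress σ' = σ_v − P_p = 874.0 − 326.0 = 548.07 MPa = 79491 psi

79500 psi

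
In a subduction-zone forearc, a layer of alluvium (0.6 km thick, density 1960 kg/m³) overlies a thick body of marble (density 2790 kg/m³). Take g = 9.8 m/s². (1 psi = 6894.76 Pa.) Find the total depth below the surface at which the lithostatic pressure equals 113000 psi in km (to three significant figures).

Pressure at base of upper layers: 1960×9.8×600 = 1.152×10^7 Pa = 1672 psi
Remaining pressure to be supplied by marble: 7.791×10^8 − 1.152×10^7 = 7.676×10^8 Pa
Additional depth in marble = 7.676×10^8 Pa / (2790 kg/m³ × 9.8 m/s²) = 28073 m
Total depth = 600 m + 28073 m = 28673 m
= 28.673 km

28.7 km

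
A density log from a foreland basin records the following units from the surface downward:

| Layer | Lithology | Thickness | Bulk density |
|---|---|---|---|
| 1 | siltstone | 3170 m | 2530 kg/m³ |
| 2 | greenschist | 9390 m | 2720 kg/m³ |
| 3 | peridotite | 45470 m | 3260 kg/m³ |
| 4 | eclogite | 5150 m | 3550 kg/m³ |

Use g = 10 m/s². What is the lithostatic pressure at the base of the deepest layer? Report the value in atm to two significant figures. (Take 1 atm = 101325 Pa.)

siltstone: 2530 kg/m³ × 10 m/s² × 3170 m = 8.020×10^7 Pa = 791.5 atm
greenschist: 2720 kg/m³ × 10 m/s² × 9390 m = 2.554×10^8 Pa = 2521 atm
peridotite: 3260 kg/m³ × 10 m/s² × 45470 m = 1.482×10^9 Pa = 14629 atm
eclogite: 3550 kg/m³ × 10 m/s² × 5150 m = 1.828×10^8 Pa = 1804 atm
Total = 791.5 + 2521 + 14629 + 1804 = 19746 atm

20000 atm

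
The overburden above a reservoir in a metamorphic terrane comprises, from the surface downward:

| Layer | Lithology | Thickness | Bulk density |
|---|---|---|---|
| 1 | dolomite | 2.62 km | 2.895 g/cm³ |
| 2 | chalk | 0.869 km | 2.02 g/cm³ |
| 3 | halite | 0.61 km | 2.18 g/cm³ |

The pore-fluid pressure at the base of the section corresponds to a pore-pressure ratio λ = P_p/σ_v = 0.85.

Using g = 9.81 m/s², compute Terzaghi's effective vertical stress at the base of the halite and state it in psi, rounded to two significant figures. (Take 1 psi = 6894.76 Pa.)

2300 psi

Overburden (lithostatic) stress σ_v:
dolomite: 2895 kg/m³ × 9.81 m/s² × 2620 m = 7.441×10^7 Pa = 74.41 MPa
chalk: 2020 kg/m³ × 9.81 m/s² × 869 m = 1.722×10^7 Pa = 17.22 MPa
halite: 2180 kg/m³ × 9.81 m/s² × 610 m = 1.305×10^7 Pa = 13.05 MPa
Total = 74.41 + 17.22 + 13.05 = 104.67 MPa
Pore pressure P_p = λ·σ_v = 0.85 × 104.7 MPa = 88.97 MPa
Effective stress σ' = σ_v − P_p = 104.7 − 88.97 = 15.701 MPa = 2277.2 psi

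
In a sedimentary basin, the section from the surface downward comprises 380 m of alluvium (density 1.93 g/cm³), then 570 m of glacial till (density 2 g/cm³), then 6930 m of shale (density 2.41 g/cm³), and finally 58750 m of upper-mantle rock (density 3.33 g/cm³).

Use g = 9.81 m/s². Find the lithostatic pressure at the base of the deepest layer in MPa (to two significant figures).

2100 MPa

alluvium: 1930 kg/m³ × 9.81 m/s² × 380 m = 7.195×10^6 Pa = 7.195 MPa
glacial till: 2000 kg/m³ × 9.81 m/s² × 570 m = 1.118×10^7 Pa = 11.18 MPa
shale: 2410 kg/m³ × 9.81 m/s² × 6930 m = 1.638×10^8 Pa = 163.8 MPa
upper-mantle rock: 3330 kg/m³ × 9.81 m/s² × 58750 m = 1.919×10^9 Pa = 1919 MPa
Total = 7.195 + 11.18 + 163.8 + 1919 = 2101.4 MPa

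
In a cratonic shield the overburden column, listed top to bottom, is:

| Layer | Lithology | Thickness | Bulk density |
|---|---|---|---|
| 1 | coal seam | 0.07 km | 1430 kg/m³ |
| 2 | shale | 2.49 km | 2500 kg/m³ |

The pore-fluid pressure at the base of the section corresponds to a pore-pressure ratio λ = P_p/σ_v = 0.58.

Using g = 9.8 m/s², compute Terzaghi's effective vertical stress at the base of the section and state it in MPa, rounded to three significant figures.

Overburden (lithostatic) stress σ_v:
coal seam: 1430 kg/m³ × 9.8 m/s² × 70 m = 9.810×10^5 Pa = 0.9810 MPa
shale: 2500 kg/m³ × 9.8 m/s² × 2490 m = 6.101×10^7 Pa = 61.01 MPa
Total = 0.9810 + 61.01 = 61.986 MPa
Pore pressure P_p = λ·σ_v = 0.58 × 61.99 MPa = 35.95 MPa
Effective stress σ' = σ_v − P_p = 61.99 − 35.95 = 26.034 MPa

26.0 MPa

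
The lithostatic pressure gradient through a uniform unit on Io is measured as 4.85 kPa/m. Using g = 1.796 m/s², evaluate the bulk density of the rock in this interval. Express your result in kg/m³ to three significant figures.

2700 kg/m³

ρ = (dP/dz)/g = 4.85 kPa/m / 1.796 m/s² = 4850.0 Pa/m / 1.796 m/s² = 2700.4 kg/m³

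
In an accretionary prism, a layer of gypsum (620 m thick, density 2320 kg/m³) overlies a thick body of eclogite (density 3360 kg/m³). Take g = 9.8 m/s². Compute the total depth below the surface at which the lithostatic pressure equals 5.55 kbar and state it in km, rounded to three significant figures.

Pressure at base of upper layers: 2320×9.8×620 = 1.410×10^7 Pa = 0.1410 kbar
Remaining pressure to be supplied by eclogite: 5.550×10^8 − 1.410×10^7 = 5.409×10^8 Pa
Additional depth in eclogite = 5.409×10^8 Pa / (3360 kg/m³ × 9.8 m/s²) = 16427 m
Total depth = 620 m + 16427 m = 17047 m
= 17.047 km

17.0 km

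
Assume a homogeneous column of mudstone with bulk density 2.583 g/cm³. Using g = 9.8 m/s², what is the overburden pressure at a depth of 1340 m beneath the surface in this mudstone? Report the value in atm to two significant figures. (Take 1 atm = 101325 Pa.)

mudstone: 2583 kg/m³ × 9.8 m/s² × 1340 m = 3.392×10^7 Pa = 334.8 atm

330 atm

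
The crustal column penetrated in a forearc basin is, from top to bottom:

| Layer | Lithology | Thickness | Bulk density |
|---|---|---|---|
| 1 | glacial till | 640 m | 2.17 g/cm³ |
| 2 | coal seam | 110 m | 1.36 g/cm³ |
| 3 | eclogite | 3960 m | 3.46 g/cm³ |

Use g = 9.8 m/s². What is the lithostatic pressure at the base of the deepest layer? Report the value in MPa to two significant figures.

150 MPa

glacial till: 2170 kg/m³ × 9.8 m/s² × 640 m = 1.361×10^7 Pa = 13.61 MPa
coal seam: 1360 kg/m³ × 9.8 m/s² × 110 m = 1.466×10^6 Pa = 1.466 MPa
eclogite: 3460 kg/m³ × 9.8 m/s² × 3960 m = 1.343×10^8 Pa = 134.3 MPa
Total = 13.61 + 1.466 + 134.3 = 149.35 MPa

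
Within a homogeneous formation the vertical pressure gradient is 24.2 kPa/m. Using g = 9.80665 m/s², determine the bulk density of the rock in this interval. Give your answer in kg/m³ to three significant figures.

2470 kg/m³

ρ = (dP/dz)/g = 24.2 kPa/m / 9.80665 m/s² = 24200 Pa/m / 9.80665 m/s² = 2467.7 kg/m³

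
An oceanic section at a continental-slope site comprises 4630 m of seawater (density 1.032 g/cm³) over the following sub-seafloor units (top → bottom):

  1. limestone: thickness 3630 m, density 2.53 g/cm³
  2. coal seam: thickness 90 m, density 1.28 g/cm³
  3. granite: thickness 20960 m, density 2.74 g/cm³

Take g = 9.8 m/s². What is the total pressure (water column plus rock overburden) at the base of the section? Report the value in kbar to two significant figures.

7.0 kbar

seawater: 1032 kg/m³ × 9.8 m/s² × 4630 m = 4.683×10^7 Pa = 0.4683 kbar
limestone: 2530 kg/m³ × 9.8 m/s² × 3630 m = 9.000×10^7 Pa = 0.9000 kbar
coal seam: 1280 kg/m³ × 9.8 m/s² × 90 m = 1.129×10^6 Pa = 0.01129 kbar
granite: 2740 kg/m³ × 9.8 m/s² × 20960 m = 5.628×10^8 Pa = 5.628 kbar
Total = 0.4683 + 0.9000 + 0.01129 + 5.628 = 7.0078 kbar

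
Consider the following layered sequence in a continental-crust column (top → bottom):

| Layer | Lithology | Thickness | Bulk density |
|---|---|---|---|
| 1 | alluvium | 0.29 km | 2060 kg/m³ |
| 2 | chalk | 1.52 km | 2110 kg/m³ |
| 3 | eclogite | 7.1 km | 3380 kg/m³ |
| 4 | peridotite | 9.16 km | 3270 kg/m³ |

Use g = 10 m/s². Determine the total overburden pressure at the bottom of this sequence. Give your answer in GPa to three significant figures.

alluvium: 2060 kg/m³ × 10 m/s² × 290 m = 5.974×10^6 Pa = 5.974×10^-3 GPa
chalk: 2110 kg/m³ × 10 m/s² × 1520 m = 3.207×10^7 Pa = 0.03207 GPa
eclogite: 3380 kg/m³ × 10 m/s² × 7100 m = 2.400×10^8 Pa = 0.2400 GPa
peridotite: 3270 kg/m³ × 10 m/s² × 9160 m = 2.995×10^8 Pa = 0.2995 GPa
Total = 5.974×10^-3 + 0.03207 + 0.2400 + 0.2995 = 0.57756 GPa

0.578 GPa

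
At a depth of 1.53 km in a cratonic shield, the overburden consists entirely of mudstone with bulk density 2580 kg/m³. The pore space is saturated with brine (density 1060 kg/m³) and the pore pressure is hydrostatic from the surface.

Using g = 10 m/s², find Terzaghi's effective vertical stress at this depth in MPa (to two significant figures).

23 MPa

Overburden (lithostatic) stress σ_v:
mudstone: 2580 kg/m³ × 10 m/s² × 1530 m = 3.947×10^7 Pa = 39.47 MPa
Pore pressure P_p = 1060 kg/m³ × 10 m/s² × 1530 m = 1.622×10^7 Pa = 16.22 MPa
Effective stress σ' = σ_v − P_p = 39.47 − 16.22 = 23.256 MPa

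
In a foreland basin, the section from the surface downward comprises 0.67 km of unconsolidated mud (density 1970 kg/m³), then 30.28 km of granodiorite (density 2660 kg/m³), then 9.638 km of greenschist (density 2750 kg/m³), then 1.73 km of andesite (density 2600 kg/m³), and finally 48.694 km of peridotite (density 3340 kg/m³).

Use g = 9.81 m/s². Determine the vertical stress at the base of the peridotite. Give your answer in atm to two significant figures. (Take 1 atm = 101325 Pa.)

unconsolidated mud: 1970 kg/m³ × 9.81 m/s² × 670 m = 1.295×10^7 Pa = 127.8 atm
granodiorite: 2660 kg/m³ × 9.81 m/s² × 30280 m = 7.901×10^8 Pa = 7798 atm
greenschist: 2750 kg/m³ × 9.81 m/s² × 9638 m = 2.600×10^8 Pa = 2566 atm
andesite: 2600 kg/m³ × 9.81 m/s² × 1730 m = 4.413×10^7 Pa = 435.5 atm
peridotite: 3340 kg/m³ × 9.81 m/s² × 48694 m = 1.595×10^9 Pa = 15746 atm
Total = 127.8 + 7798 + 2566 + 435.5 + 15746 = 26674 atm

27000 atm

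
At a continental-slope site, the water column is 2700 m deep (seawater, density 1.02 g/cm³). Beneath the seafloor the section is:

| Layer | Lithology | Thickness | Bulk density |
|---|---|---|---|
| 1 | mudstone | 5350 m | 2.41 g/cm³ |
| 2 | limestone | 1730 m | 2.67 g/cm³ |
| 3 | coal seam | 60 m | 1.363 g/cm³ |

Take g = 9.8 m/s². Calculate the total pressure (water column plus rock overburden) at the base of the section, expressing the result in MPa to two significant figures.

seawater: 1020 kg/m³ × 9.8 m/s² × 2700 m = 2.699×10^7 Pa = 26.99 MPa
mudstone: 2410 kg/m³ × 9.8 m/s² × 5350 m = 1.264×10^8 Pa = 126.4 MPa
limestone: 2670 kg/m³ × 9.8 m/s² × 1730 m = 4.527×10^7 Pa = 45.27 MPa
coal seam: 1363 kg/m³ × 9.8 m/s² × 60 m = 8.014×10^5 Pa = 0.8014 MPa
Total = 26.99 + 126.4 + 45.27 + 0.8014 = 199.41 MPa

200 MPa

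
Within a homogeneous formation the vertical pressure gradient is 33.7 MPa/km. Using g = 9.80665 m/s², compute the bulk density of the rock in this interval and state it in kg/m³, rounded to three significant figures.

ρ = (dP/dz)/g = 33.7 MPa/km / 9.80665 m/s² = 33700 Pa/m / 9.80665 m/s² = 3436.4 kg/m³

3440 kg/m³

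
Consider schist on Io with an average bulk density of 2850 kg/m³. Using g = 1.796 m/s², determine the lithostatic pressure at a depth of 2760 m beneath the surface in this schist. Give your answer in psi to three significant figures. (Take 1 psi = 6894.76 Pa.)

2050 psi

schist: 2850 kg/m³ × 1.796 m/s² × 2760 m = 1.413×10^7 Pa = 2049 psi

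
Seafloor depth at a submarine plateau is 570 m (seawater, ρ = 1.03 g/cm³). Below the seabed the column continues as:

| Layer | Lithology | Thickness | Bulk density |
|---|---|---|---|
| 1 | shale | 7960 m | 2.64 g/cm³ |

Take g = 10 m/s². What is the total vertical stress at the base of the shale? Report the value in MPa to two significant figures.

220 MPa

seawater: 1030 kg/m³ × 10 m/s² × 570 m = 5.871×10^6 Pa = 5.871 MPa
shale: 2640 kg/m³ × 10 m/s² × 7960 m = 2.101×10^8 Pa = 210.1 MPa
Total = 5.871 + 210.1 = 216.02 MPa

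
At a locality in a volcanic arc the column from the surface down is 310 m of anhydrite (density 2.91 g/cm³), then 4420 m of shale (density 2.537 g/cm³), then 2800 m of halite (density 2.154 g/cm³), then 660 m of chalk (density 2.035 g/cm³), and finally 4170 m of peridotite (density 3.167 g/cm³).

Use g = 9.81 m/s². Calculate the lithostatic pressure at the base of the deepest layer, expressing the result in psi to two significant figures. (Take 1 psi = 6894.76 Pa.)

47000 psi

anhydrite: 2910 kg/m³ × 9.81 m/s² × 310 m = 8.850×10^6 Pa = 1284 psi
shale: 2537 kg/m³ × 9.81 m/s² × 4420 m = 1.100×10^8 Pa = 15955 psi
halite: 2154 kg/m³ × 9.81 m/s² × 2800 m = 5.917×10^7 Pa = 8581 psi
chalk: 2035 kg/m³ × 9.81 m/s² × 660 m = 1.318×10^7 Pa = 1911 psi
peridotite: 3167 kg/m³ × 9.81 m/s² × 4170 m = 1.296×10^8 Pa = 18790 psi
Total = 1284 + 15955 + 8581 + 1911 + 18790 = 46521 psi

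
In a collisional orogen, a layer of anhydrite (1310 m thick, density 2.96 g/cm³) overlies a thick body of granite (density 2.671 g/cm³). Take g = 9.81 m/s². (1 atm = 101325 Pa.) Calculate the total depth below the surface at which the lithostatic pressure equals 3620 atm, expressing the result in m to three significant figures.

Pressure at base of upper layers: 2960×9.81×1310 = 3.804×10^7 Pa = 375.4 atm
Remaining pressure to be supplied by granite: 3.668×10^8 − 3.804×10^7 = 3.288×10^8 Pa
Additional depth in granite = 3.288×10^8 Pa / (2671 kg/m³ × 9.81 m/s²) = 12547 m
Total depth = 1310 m + 12547 m = 13857 m

13900 m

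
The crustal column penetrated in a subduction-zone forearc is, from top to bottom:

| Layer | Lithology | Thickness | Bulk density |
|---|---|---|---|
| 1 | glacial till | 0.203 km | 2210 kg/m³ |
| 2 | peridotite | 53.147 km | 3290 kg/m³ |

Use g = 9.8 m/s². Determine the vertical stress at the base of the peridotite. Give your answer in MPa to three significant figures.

1720 MPa

glacial till: 2210 kg/m³ × 9.8 m/s² × 203 m = 4.397×10^6 Pa = 4.397 MPa
peridotite: 3290 kg/m³ × 9.8 m/s² × 53147 m = 1.714×10^9 Pa = 1714 MPa
Total = 4.397 + 1714 = 1718.0 MPa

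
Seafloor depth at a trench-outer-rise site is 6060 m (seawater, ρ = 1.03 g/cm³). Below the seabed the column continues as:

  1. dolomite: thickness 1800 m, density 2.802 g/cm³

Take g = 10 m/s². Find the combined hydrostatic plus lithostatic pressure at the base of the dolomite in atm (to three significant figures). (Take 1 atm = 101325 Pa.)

1110 atm

seawater: 1030 kg/m³ × 10 m/s² × 6060 m = 6.242×10^7 Pa = 616.0 atm
dolomite: 2802 kg/m³ × 10 m/s² × 1800 m = 5.044×10^7 Pa = 497.8 atm
Total = 616.0 + 497.8 = 1113.8 atm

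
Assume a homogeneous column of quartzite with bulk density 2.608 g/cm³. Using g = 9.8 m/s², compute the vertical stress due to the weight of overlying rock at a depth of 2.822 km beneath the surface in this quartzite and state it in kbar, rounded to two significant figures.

0.72 kbar

quartzite: 2608 kg/m³ × 9.8 m/s² × 2822 m = 7.213×10^7 Pa = 0.7213 kbar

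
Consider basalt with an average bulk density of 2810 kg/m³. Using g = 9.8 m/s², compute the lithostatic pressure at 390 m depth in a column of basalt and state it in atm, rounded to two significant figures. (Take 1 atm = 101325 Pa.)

110 atm

basalt: 2810 kg/m³ × 9.8 m/s² × 390 m = 1.074×10^7 Pa = 106.0 atm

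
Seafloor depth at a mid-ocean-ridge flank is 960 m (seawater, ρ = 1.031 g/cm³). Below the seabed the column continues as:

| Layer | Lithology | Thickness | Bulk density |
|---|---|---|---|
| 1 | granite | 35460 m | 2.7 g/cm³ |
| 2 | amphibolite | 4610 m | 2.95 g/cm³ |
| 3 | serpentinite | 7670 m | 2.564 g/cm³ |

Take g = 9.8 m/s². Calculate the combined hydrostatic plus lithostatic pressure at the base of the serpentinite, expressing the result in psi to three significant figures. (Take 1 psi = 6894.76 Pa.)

185000 psi

seawater: 1031 kg/m³ × 9.8 m/s² × 960 m = 9.700×10^6 Pa = 1407 psi
granite: 2700 kg/m³ × 9.8 m/s² × 35460 m = 9.383×10^8 Pa = 1.361×10^5 psi
amphibolite: 2950 kg/m³ × 9.8 m/s² × 4610 m = 1.333×10^8 Pa = 19330 psi
serpentinite: 2564 kg/m³ × 9.8 m/s² × 7670 m = 1.927×10^8 Pa = 27952 psi
Total = 1407 + 1.361×10^5 + 19330 + 27952 = 1.8477×10^5 psi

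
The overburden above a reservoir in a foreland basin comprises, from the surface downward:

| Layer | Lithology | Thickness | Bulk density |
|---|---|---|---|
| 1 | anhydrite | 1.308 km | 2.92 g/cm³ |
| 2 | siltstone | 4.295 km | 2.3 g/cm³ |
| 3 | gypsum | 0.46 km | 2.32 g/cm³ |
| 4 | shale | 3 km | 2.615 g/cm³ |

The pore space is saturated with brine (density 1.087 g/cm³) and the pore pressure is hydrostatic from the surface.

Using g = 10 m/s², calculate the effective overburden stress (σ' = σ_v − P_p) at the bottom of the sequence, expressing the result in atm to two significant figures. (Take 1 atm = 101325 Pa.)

1300 atm

Overburden (lithostatic) stress σ_v:
anhydrite: 2920 kg/m³ × 10 m/s² × 1308 m = 3.819×10^7 Pa = 38.19 MPa
siltstone: 2300 kg/m³ × 10 m/s² × 4295 m = 9.879×10^7 Pa = 98.78 MPa
gypsum: 2320 kg/m³ × 10 m/s² × 460 m = 1.067×10^7 Pa = 10.67 MPa
shale: 2615 kg/m³ × 10 m/s² × 3000 m = 7.845×10^7 Pa = 78.45 MPa
Total = 38.19 + 98.78 + 10.67 + 78.45 = 226.10 MPa
Pore pressure P_p = 1087 kg/m³ × 10 m/s² × 9063 m = 9.851×10^7 Pa = 98.51 MPa
Effective stress σ' = σ_v − P_p = 226.1 − 98.51 = 127.59 MPa = 1259.2 atm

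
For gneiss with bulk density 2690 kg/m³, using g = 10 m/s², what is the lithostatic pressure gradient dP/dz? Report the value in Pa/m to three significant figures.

26900 Pa/m

dP/dz = ρg = 2690 kg/m³ × 10 m/s² = 26900 Pa/m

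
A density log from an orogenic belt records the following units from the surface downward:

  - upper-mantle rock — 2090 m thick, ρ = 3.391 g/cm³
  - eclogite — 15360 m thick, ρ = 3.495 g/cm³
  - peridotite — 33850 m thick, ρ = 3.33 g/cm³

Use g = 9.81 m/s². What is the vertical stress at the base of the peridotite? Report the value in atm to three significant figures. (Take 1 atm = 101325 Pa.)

16800 atm

upper-mantle rock: 3391 kg/m³ × 9.81 m/s² × 2090 m = 6.953×10^7 Pa = 686.2 atm
eclogite: 3495 kg/m³ × 9.81 m/s² × 15360 m = 5.266×10^8 Pa = 5197 atm
peridotite: 3330 kg/m³ × 9.81 m/s² × 33850 m = 1.106×10^9 Pa = 10913 atm
Total = 686.2 + 5197 + 10913 = 16797 atm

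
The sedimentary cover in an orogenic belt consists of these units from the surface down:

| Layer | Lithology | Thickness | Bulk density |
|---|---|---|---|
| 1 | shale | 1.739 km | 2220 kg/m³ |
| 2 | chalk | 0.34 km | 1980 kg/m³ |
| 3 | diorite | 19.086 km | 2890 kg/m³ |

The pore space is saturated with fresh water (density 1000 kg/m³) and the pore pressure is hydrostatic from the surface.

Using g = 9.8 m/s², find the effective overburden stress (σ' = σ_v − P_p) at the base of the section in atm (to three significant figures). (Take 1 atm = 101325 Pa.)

3730 atm

Overburden (lithostatic) stress σ_v:
shale: 2220 kg/m³ × 9.8 m/s² × 1739 m = 3.783×10^7 Pa = 37.83 MPa
chalk: 1980 kg/m³ × 9.8 m/s² × 340 m = 6.597×10^6 Pa = 6.597 MPa
diorite: 2890 kg/m³ × 9.8 m/s² × 19086 m = 5.406×10^8 Pa = 540.6 MPa
Total = 37.83 + 6.597 + 540.6 = 584.98 MPa
Pore pressure P_p = 1000 kg/m³ × 9.8 m/s² × 21165 m = 2.074×10^8 Pa = 207.4 MPa
Effective stress σ' = σ_v − P_p = 585.0 − 207.4 = 377.57 MPa = 3726.3 atm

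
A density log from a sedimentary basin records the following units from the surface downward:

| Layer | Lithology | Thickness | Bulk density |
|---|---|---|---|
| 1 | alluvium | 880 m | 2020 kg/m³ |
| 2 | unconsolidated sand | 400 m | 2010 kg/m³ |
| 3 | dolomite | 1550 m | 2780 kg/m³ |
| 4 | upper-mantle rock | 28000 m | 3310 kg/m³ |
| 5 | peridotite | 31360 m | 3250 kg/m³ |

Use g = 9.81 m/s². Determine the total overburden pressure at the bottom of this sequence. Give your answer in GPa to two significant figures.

alluvium: 2020 kg/m³ × 9.81 m/s² × 880 m = 1.744×10^7 Pa = 0.01744 GPa
unconsolidated sand: 2010 kg/m³ × 9.81 m/s² × 400 m = 7.887×10^6 Pa = 7.887×10^-3 GPa
dolomite: 2780 kg/m³ × 9.81 m/s² × 1550 m = 4.227×10^7 Pa = 0.04227 GPa
upper-mantle rock: 3310 kg/m³ × 9.81 m/s² × 28000 m = 9.092×10^8 Pa = 0.9092 GPa
peridotite: 3250 kg/m³ × 9.81 m/s² × 31360 m = 9.998×10^8 Pa = 0.9998 GPa
Total = 0.01744 + 7.887×10^-3 + 0.04227 + 0.9092 + 0.9998 = 1.9766 GPa

2.0 GPa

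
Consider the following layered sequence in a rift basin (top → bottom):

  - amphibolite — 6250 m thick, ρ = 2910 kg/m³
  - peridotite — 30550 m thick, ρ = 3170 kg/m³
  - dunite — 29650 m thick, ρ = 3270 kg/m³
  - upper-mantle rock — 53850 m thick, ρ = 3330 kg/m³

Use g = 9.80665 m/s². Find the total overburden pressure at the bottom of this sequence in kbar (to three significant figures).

amphibolite: 2910 kg/m³ × 9.80665 m/s² × 6250 m = 1.784×10^8 Pa = 1.784 kbar
peridotite: 3170 kg/m³ × 9.80665 m/s² × 30550 m = 9.497×10^8 Pa = 9.497 kbar
dunite: 3270 kg/m³ × 9.80665 m/s² × 29650 m = 9.508×10^8 Pa = 9.508 kbar
upper-mantle rock: 3330 kg/m³ × 9.80665 m/s² × 53850 m = 1.759×10^9 Pa = 17.59 kbar
Total = 1.784 + 9.497 + 9.508 + 17.59 = 38.374 kbar

38.4 kbar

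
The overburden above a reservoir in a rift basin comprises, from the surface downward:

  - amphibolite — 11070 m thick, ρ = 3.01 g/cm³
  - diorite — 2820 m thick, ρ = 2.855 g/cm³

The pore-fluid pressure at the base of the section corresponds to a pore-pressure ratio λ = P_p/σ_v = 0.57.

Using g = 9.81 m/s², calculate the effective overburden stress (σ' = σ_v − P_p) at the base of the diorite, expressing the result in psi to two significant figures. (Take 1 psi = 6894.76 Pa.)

25000 psi

Overburden (lithostatic) stress σ_v:
amphibolite: 3010 kg/m³ × 9.81 m/s² × 11070 m = 3.269×10^8 Pa = 326.9 MPa
diorite: 2855 kg/m³ × 9.81 m/s² × 2820 m = 7.898×10^7 Pa = 78.98 MPa
Total = 326.9 + 78.98 = 405.86 MPa
Pore pressure P_p = λ·σ_v = 0.57 × 405.9 MPa = 231.3 MPa
Effective stress σ' = σ_v − P_p = 405.9 − 231.3 = 174.52 MPa = 25312 psi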